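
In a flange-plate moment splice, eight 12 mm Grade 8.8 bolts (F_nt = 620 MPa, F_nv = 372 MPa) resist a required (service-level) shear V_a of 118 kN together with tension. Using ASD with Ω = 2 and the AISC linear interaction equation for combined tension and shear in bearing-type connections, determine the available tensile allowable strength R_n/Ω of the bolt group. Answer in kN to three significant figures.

A_b = π·12²/4 = 113.1 mm²; f_rv = 118 × 1000 / (8 × 113.1) = 130.4 MPa.
F'_nt = 1.3 F_nt − (Ω F_nt / F_nv) f_rv = 1.3·620 − (2·620/372)·130.4 = 371.3 MPa, capped at F_nt → F'_nt = 371.3 MPa.
R_n = F'_nt · A_b · n = 371.3 × 113.1 × 8 / 1000 = 335.9 kN.
Allowable strength R_n/Ω = 335.9 / 2 = 168 kN.

168 kN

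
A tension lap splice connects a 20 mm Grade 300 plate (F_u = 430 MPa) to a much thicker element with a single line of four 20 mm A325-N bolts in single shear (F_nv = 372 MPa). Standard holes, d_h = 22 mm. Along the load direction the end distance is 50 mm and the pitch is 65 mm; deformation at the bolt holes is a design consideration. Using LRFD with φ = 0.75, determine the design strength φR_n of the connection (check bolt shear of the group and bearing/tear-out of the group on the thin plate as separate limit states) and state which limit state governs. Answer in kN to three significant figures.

Bolt shear: A_b = π·20²/4 = 314.2 mm²; R_n = 372 × 314.2 × 4 × 1 / 1000 = 467.5 kN → 0.75 × 467.5 = 351 kN.
Bearing (1.2 l_c t F_u ≤ 2.4 d t F_u): upper limit = 2.4·20·20·430 / 1000 = 412.8 kN.
  Edge l_c = 50 − 22/2 = 39 → r_n = 402.5 kN; interior l_c = 65 − 22 = 43 → r_n = 412.8 kN.
  R_n,bearing = 1·402.5 + 3·412.8 = 1641 kN → 0.75 × 1641 = 1230 kN.
Bolt shear governs: 351 kN.

351 kN (bolt shear governs)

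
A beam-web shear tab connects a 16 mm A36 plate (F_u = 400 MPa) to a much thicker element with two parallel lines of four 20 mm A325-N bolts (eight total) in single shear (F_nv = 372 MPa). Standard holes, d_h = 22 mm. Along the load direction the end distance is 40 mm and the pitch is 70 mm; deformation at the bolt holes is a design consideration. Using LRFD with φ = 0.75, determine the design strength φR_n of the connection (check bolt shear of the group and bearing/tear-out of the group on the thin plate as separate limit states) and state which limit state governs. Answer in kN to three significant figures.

701 kN (bolt shear governs)

Bolt shear: A_b = π·20²/4 = 314.2 mm²; R_n = 372 × 314.2 × 8 × 1 / 1000 = 934.9 kN → 0.75 × 934.9 = 701 kN.
Bearing (1.2 l_c t F_u ≤ 2.4 d t F_u): upper limit = 2.4·20·16·400 / 1000 = 307.2 kN.
  Edge l_c = 40 − 22/2 = 29 → r_n = 222.7 kN; interior l_c = 70 − 22 = 48 → r_n = 307.2 kN.
  R_n,bearing = 2·222.7 + 6·307.2 = 2289 kN → 0.75 × 2289 = 1720 kN.
Bolt shear governs: 701 kN.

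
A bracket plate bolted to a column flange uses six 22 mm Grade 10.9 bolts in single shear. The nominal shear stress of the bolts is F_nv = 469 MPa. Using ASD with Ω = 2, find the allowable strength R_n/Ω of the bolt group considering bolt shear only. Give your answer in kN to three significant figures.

535 kN

A_b = π × 22² / 4 = 380.1 mm².
R_n = F_nv · A_b · n · n_s = 469 × 380.1 × 6 × 1 / 1000 = 1070 kN.
Allowable strength R_n/Ω = 1070 / 2 = 535 kN.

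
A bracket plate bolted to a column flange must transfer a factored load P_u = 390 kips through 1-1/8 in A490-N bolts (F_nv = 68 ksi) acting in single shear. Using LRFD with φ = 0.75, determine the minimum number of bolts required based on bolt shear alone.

8 bolts

A_b = π·1.125²/4 = 0.994 in².
Per-bolt design strength φR_n = 0.75 × 68 × 0.994 × 1 = 50.69 kips.
n ≥ 390 / 50.69 = 7.693 → use 8 bolts.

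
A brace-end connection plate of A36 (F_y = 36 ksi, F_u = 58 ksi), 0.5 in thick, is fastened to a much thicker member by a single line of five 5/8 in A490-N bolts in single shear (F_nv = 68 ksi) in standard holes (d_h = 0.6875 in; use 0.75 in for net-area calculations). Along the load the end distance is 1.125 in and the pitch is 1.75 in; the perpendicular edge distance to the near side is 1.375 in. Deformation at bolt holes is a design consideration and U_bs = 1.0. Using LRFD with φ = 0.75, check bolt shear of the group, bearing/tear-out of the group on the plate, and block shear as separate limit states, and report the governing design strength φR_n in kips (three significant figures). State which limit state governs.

Bolt shear: A_b = π·0.625²/4 = 0.3068 in²; R_n = 68 × 0.3068 × 5 × 1 = 104.3 kips → 0.75 × 104.3 = 78.2 kips.
Bearing: edge l_c = 0.7812, r_n = 27.19 kips; interior l_c = 1.062, r_n = 36.97 kips; R_n = 27.19 + 4·36.97 = 175.1 kips → 131 kips.
Block shear: A_gv = 4.062, A_nv = 2.375, A_nt = 0.5 in²; R_n = min(0.6F_uA_nv, 0.6F_yA_gv) + U_bs·F_u·A_nt = 111.6 kips → 83.7 kips.
Bolt shear governs: 78.2 kips.

78.2 kips (bolt shear governs)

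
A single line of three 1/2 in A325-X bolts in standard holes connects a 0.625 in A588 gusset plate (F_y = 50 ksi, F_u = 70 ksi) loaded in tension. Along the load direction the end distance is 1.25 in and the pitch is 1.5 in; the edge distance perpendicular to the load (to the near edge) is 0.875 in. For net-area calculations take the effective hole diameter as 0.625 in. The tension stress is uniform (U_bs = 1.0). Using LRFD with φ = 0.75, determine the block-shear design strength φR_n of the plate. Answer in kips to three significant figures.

71.4 kips

Shear plane L_v = 1.25 + 2·1.5 = 4.25 in; A_gv = 4.25 × 0.625 = 2.656 in².
A_nv = (4.25 − 2.5·0.625) × 0.625 = 1.68 in².
A_nt = (0.875 − 0.5·0.625) × 0.625 = 0.3516 in².
0.6 F_u A_nv = 70.55 kips; 0.6 F_y A_gv = 79.69 kips → shear rupture governs the shear term.
R_n = 70.55 + 1.0 × 70 × 0.3516 = 95.16 kips.
Design strength φR_n = 0.75 × 95.16 = 71.4 kips.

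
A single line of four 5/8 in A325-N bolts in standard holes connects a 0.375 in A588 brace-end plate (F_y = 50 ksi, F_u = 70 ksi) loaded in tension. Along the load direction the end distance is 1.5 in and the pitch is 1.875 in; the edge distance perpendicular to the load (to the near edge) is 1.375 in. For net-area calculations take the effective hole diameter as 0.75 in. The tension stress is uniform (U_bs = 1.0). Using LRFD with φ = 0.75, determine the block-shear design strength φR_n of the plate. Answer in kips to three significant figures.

72.8 kips

Shear plane L_v = 1.5 + 3·1.875 = 7.125 in; A_gv = 7.125 × 0.375 = 2.672 in².
A_nv = (7.125 − 3.5·0.75) × 0.375 = 1.688 in².
A_nt = (1.375 − 0.5·0.75) × 0.375 = 0.375 in².
0.6 F_u A_nv = 70.88 kips; 0.6 F_y A_gv = 80.16 kips → shear rupture governs the shear term.
R_n = 70.88 + 1.0 × 70 × 0.375 = 97.12 kips.
Design strength φR_n = 0.75 × 97.12 = 72.8 kips.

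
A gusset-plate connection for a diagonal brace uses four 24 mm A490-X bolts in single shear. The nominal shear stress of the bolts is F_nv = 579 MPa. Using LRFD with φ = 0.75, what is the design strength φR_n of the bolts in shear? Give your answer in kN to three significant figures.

A_b = π × 24² / 4 = 452.4 mm².
R_n = F_nv · A_b · n · n_s = 579 × 452.4 × 4 × 1 / 1000 = 1048 kN.
Design strength φR_n = 0.75 × 1048 = 786 kN.

786 kN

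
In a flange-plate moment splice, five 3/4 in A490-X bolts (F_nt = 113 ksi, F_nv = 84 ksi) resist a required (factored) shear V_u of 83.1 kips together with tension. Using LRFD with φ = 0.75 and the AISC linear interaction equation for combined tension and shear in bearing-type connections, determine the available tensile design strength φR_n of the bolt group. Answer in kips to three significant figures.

132 kips

A_b = π·0.75²/4 = 0.4418 in²; f_rv = 83.1 / (5 × 0.4418) = 37.62 ksi.
F'_nt = 1.3 F_nt − (F_nt / φF_nv) f_rv = 1.3·113 − (113/(0.75·84))·37.62 = 79.42 ksi, capped at F_nt → F'_nt = 79.42 ksi.
R_n = F'_nt · A_b · n = 79.42 × 0.4418 × 5 = 175.4 kips.
Design strength φR_n = 0.75 × 175.4 = 132 kips.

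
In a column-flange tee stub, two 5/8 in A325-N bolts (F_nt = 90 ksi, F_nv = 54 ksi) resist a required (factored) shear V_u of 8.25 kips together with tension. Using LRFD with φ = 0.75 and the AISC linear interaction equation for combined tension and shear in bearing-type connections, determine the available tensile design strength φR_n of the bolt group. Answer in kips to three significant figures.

A_b = π·0.625²/4 = 0.3068 in²; f_rv = 8.25 / (2 × 0.3068) = 13.45 ksi.
F'_nt = 1.3 F_nt − (F_nt / φF_nv) f_rv = 1.3·90 − (90/(0.75·54))·13.45 = 87.12 ksi, capped at F_nt → F'_nt = 87.12 ksi.
R_n = F'_nt · A_b · n = 87.12 × 0.3068 × 2 = 53.46 kips.
Design strength φR_n = 0.75 × 53.46 = 40.1 kips.

40.1 kips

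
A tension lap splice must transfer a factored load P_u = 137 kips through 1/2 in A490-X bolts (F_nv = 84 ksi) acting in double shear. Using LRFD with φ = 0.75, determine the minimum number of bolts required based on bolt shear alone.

A_b = π·0.5²/4 = 0.1963 in².
Per-bolt design strength φR_n = 0.75 × 84 × 0.1963 × 2 = 24.74 kips.
n ≥ 137 / 24.74 = 5.538 → use 6 bolts.

6 bolts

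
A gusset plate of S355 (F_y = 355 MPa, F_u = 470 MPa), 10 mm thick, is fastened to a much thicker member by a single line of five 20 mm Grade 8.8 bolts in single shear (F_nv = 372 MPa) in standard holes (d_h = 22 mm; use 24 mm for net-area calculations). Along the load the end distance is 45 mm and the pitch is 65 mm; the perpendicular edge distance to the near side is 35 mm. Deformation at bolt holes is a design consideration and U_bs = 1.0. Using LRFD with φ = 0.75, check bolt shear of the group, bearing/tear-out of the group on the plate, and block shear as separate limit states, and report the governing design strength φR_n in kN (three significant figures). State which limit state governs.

438 kN (bolt shear governs)

Bolt shear: A_b = π·20²/4 = 314.2 mm²; R_n = 372 × 314.2 × 5 × 1 / 1000 = 584.3 kN → 0.75 × 584.3 = 438 kN.
Bearing: edge l_c = 34, r_n = 191.8 kN; interior l_c = 43, r_n = 225.6 kN; R_n = 191.8 + 4·225.6 = 1094 kN → 821 kN.
Block shear: A_gv = 3050, A_nv = 1970, A_nt = 230 mm²; R_n = min(0.6F_uA_nv, 0.6F_yA_gv) + U_bs·F_u·A_nt = 663.6 kN → 498 kN.
Bolt shear governs: 438 kN.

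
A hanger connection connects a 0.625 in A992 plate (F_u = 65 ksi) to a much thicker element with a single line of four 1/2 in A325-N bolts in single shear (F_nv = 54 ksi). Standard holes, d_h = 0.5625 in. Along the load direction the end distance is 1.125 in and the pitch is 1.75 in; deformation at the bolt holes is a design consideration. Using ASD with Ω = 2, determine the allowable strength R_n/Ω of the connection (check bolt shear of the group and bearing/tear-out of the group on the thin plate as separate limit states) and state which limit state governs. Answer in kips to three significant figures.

Bolt shear: A_b = π·0.5²/4 = 0.1963 in²; R_n = 54 × 0.1963 × 4 × 1 = 42.41 kips → 42.41 / 2 = 21.2 kips.
Bearing (1.2 l_c t F_u ≤ 2.4 d t F_u): upper limit = 2.4·0.5·0.625·65 = 48.75 kips.
  Edge l_c = 1.125 − 0.5625/2 = 0.8438 → r_n = 41.13 kips; interior l_c = 1.75 − 0.5625 = 1.188 → r_n = 48.75 kips.
  R_n,bearing = 1·41.13 + 3·48.75 = 187.4 kips → 187.4 / 2 = 93.7 kips.
Bolt shear governs: 21.2 kips.

21.2 kips (bolt shear governs)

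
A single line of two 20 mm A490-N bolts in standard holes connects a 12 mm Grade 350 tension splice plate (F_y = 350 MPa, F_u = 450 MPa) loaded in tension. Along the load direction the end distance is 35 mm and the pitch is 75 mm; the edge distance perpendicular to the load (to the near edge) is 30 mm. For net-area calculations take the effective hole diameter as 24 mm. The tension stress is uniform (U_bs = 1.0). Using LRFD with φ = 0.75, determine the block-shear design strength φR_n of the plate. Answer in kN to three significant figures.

Shear plane L_v = 35 + 1·75 = 110 mm; A_gv = 110 × 12 = 1320 mm².
A_nv = (110 − 1.5·24) × 12 = 888 mm².
A_nt = (30 − 0.5·24) × 12 = 216 mm².
0.6 F_u A_nv = 239.8 kN; 0.6 F_y A_gv = 277.2 kN → shear rupture governs the shear term.
R_n = 239.8 + 1.0 × 450 × 216 / 1000 = 337 kN.
Design strength φR_n = 0.75 × 337 = 253 kN.

253 kN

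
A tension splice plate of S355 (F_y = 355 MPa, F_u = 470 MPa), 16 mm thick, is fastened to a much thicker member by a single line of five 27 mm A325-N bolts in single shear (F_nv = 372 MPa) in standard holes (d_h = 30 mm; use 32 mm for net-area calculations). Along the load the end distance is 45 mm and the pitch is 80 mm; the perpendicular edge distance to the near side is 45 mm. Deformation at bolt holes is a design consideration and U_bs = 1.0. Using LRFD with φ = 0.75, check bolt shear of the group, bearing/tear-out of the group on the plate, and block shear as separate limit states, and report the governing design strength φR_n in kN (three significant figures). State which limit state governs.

799 kN (bolt shear governs)

Bolt shear: A_b = π·27²/4 = 572.6 mm²; R_n = 372 × 572.6 × 5 × 1 / 1000 = 1065 kN → 0.75 × 1065 = 799 kN.
Bearing: edge l_c = 30, r_n = 270.7 kN; interior l_c = 50, r_n = 451.2 kN; R_n = 270.7 + 4·451.2 = 2076 kN → 1560 kN.
Block shear: A_gv = 5840, A_nv = 3536, A_nt = 464 mm²; R_n = min(0.6F_uA_nv, 0.6F_yA_gv) + U_bs·F_u·A_nt = 1215 kN → 911 kN.
Bolt shear governs: 799 kN.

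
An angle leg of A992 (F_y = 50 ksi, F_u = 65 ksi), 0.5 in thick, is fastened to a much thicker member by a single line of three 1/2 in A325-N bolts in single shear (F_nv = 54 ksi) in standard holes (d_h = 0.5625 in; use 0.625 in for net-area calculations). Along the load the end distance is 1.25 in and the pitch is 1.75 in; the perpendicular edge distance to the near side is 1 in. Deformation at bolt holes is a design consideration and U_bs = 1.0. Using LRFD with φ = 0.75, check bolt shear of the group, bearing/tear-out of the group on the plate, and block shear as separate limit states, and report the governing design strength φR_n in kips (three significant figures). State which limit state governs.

Bolt shear: A_b = π·0.5²/4 = 0.1963 in²; R_n = 54 × 0.1963 × 3 × 1 = 31.81 kips → 0.75 × 31.81 = 23.9 kips.
Bearing: edge l_c = 0.9688, r_n = 37.78 kips; interior l_c = 1.188, r_n = 39 kips; R_n = 37.78 + 2·39 = 115.8 kips → 86.8 kips.
Block shear: A_gv = 2.375, A_nv = 1.594, A_nt = 0.3438 in²; R_n = min(0.6F_uA_nv, 0.6F_yA_gv) + U_bs·F_u·A_nt = 84.5 kips → 63.4 kips.
Bolt shear governs: 23.9 kips.

23.9 kips (bolt shear governs)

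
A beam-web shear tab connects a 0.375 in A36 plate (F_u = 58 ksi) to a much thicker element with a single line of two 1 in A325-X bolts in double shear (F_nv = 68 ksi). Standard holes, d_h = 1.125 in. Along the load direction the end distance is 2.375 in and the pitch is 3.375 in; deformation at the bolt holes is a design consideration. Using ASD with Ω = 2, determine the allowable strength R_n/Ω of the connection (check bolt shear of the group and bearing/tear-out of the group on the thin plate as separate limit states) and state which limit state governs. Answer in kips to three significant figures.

Bolt shear: A_b = π·1²/4 = 0.7854 in²; R_n = 68 × 0.7854 × 2 × 2 = 213.6 kips → 213.6 / 2 = 107 kips.
Bearing (1.2 l_c t F_u ≤ 2.4 d t F_u): upper limit = 2.4·1·0.375·58 = 52.2 kips.
  Edge l_c = 2.375 − 1.125/2 = 1.812 → r_n = 47.31 kips; interior l_c = 3.375 − 1.125 = 2.25 → r_n = 52.2 kips.
  R_n,bearing = 1·47.31 + 1·52.2 = 99.51 kips → 99.51 / 2 = 49.8 kips.
Bearing governs: 49.8 kips.

49.8 kips (bearing governs)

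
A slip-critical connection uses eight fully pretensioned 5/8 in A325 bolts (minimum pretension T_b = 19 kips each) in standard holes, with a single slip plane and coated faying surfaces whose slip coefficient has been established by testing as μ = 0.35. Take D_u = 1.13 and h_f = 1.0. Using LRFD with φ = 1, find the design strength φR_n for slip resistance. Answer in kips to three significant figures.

60.1 kips

R_n = μ · D_u · h_f · T_b · n_s · n_b = 0.35 × 1.13 × 1.0 × 19 × 1 × 8 = 60.12 kips.
Design strength φR_n = 1 × 60.12 = 60.1 kips.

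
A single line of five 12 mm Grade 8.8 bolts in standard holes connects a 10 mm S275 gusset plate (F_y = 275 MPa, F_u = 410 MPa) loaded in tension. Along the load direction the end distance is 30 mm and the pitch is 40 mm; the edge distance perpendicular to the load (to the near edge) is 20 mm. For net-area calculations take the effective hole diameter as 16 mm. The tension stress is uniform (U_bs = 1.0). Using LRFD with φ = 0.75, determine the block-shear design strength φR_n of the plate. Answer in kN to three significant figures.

Shear plane L_v = 30 + 4·40 = 190 mm; A_gv = 190 × 10 = 1900 mm².
A_nv = (190 − 4.5·16) × 10 = 1180 mm².
A_nt = (20 − 0.5·16) × 10 = 120 mm².
0.6 F_u A_nv = 290.3 kN; 0.6 F_y A_gv = 313.5 kN → shear rupture governs the shear term.
R_n = 290.3 + 1.0 × 410 × 120 / 1000 = 339.5 kN.
Design strength φR_n = 0.75 × 339.5 = 255 kN.

255 kN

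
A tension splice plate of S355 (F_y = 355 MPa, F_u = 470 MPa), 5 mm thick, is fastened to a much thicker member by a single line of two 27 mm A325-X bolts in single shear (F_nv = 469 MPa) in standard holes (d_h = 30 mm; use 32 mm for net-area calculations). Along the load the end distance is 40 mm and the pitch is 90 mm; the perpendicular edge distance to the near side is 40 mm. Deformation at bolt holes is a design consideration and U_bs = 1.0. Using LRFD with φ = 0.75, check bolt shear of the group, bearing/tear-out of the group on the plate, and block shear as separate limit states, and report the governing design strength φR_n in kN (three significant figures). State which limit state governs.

Bolt shear: A_b = π·27²/4 = 572.6 mm²; R_n = 469 × 572.6 × 2 × 1 / 1000 = 537.1 kN → 0.75 × 537.1 = 403 kN.
Bearing: edge l_c = 25, r_n = 70.5 kN; interior l_c = 60, r_n = 152.3 kN; R_n = 70.5 + 1·152.3 = 222.8 kN → 167 kN.
Block shear: A_gv = 650, A_nv = 410, A_nt = 120 mm²; R_n = min(0.6F_uA_nv, 0.6F_yA_gv) + U_bs·F_u·A_nt = 172 kN → 129 kN.
Block shear governs: 129 kN.

129 kN (block shear governs)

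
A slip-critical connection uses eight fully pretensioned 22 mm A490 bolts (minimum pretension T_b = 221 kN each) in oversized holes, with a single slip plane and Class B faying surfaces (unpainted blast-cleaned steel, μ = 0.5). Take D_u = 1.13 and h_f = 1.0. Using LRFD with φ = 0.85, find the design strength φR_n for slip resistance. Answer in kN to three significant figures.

R_n = μ · D_u · h_f · T_b · n_s · n_b = 0.5 × 1.13 × 1.0 × 221 × 1 × 8 = 998.9 kN.
Design strength φR_n = 0.85 × 998.9 = 849 kN.

849 kN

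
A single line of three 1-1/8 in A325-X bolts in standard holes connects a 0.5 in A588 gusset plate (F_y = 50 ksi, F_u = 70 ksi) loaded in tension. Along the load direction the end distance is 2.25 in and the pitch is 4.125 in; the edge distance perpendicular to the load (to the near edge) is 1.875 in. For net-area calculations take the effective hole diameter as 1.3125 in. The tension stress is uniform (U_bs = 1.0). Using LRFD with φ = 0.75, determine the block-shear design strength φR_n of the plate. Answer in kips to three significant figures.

146 kips

Shear plane L_v = 2.25 + 2·4.125 = 10.5 in; A_gv = 10.5 × 0.5 = 5.25 in².
A_nv = (10.5 − 2.5·1.3125) × 0.5 = 3.609 in².
A_nt = (1.875 − 0.5·1.3125) × 0.5 = 0.6094 in².
0.6 F_u A_nv = 151.6 kips; 0.6 F_y A_gv = 157.5 kips → shear rupture governs the shear term.
R_n = 151.6 + 1.0 × 70 × 0.6094 = 194.2 kips.
Design strength φR_n = 0.75 × 194.2 = 146 kips.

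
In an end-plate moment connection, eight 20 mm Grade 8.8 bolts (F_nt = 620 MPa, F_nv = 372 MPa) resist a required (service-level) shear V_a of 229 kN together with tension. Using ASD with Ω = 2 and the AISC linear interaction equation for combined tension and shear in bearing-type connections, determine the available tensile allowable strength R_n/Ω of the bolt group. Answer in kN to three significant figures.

A_b = π·20²/4 = 314.2 mm²; f_rv = 229 × 1000 / (8 × 314.2) = 91.12 MPa.
F'_nt = 1.3 F_nt − (Ω F_nt / F_nv) f_rv = 1.3·620 − (2·620/372)·91.12 = 502.3 MPa, capped at F_nt → F'_nt = 502.3 MPa.
R_n = F'_nt · A_b · n = 502.3 × 314.2 × 8 / 1000 = 1262 kN.
Allowable strength R_n/Ω = 1262 / 2 = 631 kN.

631 kN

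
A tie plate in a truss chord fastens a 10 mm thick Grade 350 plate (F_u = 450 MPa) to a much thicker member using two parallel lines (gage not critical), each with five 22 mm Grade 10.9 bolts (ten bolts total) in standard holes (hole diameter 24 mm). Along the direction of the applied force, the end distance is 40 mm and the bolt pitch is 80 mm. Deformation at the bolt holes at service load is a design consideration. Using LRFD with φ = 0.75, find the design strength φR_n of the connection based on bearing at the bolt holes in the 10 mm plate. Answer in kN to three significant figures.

1650 kN

Per bolt r_n = 1.2 l_c t F_u ≤ 2.4 d t F_u; upper limit = 2.4 × 22 × 10 × 450 / 1000 = 237.6 kN.
Edge bolt: l_c = 40 − 24/2 = 28 mm → 1.2 × 28 × 10 × 450 / 1000 = 151.2 → r_n = 151.2 kN.
Interior bolts: l_c = 80 − 24 = 56 mm → 1.2 × 56 × 10 × 450 / 1000 = 302.4 → r_n = 237.6 kN.
R_n = 2 × 151.2 + 8 × 237.6 = 2203 kN.
Design strength φR_n = 0.75 × 2203 = 1650 kN.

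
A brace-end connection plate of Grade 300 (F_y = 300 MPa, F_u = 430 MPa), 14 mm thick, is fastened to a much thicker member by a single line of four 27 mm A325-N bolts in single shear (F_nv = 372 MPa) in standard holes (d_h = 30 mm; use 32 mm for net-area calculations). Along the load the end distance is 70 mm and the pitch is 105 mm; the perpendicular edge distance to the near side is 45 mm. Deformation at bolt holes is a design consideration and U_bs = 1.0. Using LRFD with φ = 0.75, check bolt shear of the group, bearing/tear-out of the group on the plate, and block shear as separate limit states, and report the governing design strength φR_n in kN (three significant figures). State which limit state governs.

Bolt shear: A_b = π·27²/4 = 572.6 mm²; R_n = 372 × 572.6 × 4 × 1 / 1000 = 852 kN → 0.75 × 852 = 639 kN.
Bearing: edge l_c = 55, r_n = 390.1 kN; interior l_c = 75, r_n = 390.1 kN; R_n = 390.1 + 3·390.1 = 1560 kN → 1170 kN.
Block shear: A_gv = 5390, A_nv = 3822, A_nt = 406 mm²; R_n = min(0.6F_uA_nv, 0.6F_yA_gv) + U_bs·F_u·A_nt = 1145 kN → 859 kN.
Bolt shear governs: 639 kN.

639 kN (bolt shear governs)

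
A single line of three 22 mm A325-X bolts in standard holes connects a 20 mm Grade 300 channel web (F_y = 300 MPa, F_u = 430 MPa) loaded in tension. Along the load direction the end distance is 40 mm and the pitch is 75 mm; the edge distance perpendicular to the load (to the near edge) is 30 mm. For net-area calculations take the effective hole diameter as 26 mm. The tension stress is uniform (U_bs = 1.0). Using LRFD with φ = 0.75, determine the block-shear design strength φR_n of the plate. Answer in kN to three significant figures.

593 kN

Shear plane L_v = 40 + 2·75 = 190 mm; A_gv = 190 × 20 = 3800 mm².
A_nv = (190 − 2.5·26) × 20 = 2500 mm².
A_nt = (30 − 0.5·26) × 20 = 340 mm².
0.6 F_u A_nv = 645 kN; 0.6 F_y A_gv = 684 kN → shear rupture governs the shear term.
R_n = 645 + 1.0 × 430 × 340 / 1000 = 791.2 kN.
Design strength φR_n = 0.75 × 791.2 = 593 kN.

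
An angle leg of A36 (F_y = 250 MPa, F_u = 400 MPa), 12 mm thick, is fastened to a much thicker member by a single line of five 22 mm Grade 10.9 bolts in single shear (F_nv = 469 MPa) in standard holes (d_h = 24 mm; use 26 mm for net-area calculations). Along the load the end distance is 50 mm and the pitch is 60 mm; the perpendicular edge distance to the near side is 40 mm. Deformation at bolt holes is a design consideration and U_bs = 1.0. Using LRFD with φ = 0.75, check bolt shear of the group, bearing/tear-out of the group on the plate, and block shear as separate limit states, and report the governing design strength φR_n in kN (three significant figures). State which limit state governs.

471 kN (block shear governs)

Bolt shear: A_b = π·22²/4 = 380.1 mm²; R_n = 469 × 380.1 × 5 × 1 / 1000 = 891.4 kN → 0.75 × 891.4 = 669 kN.
Bearing: edge l_c = 38, r_n = 218.9 kN; interior l_c = 36, r_n = 207.4 kN; R_n = 218.9 + 4·207.4 = 1048 kN → 786 kN.
Block shear: A_gv = 3480, A_nv = 2076, A_nt = 324 mm²; R_n = min(0.6F_uA_nv, 0.6F_yA_gv) + U_bs·F_u·A_nt = 627.8 kN → 471 kN.
Block shear governs: 471 kN.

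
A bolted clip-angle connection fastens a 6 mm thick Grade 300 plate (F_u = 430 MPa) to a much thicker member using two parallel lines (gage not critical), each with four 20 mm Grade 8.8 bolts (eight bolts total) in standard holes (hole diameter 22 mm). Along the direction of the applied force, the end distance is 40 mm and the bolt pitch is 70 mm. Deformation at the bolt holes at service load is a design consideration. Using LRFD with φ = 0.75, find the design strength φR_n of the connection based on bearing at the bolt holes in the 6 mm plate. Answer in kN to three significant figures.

Per bolt r_n = 1.2 l_c t F_u ≤ 2.4 d t F_u; upper limit = 2.4 × 20 × 6 × 430 / 1000 = 123.8 kN.
Edge bolt: l_c = 40 − 22/2 = 29 mm → 1.2 × 29 × 6 × 430 / 1000 = 89.78 → r_n = 89.78 kN.
Interior bolts: l_c = 70 − 22 = 48 mm → 1.2 × 48 × 6 × 430 / 1000 = 148.6 → r_n = 123.8 kN.
R_n = 2 × 89.78 + 6 × 123.8 = 922.6 kN.
Design strength φR_n = 0.75 × 922.6 = 692 kN.

692 kN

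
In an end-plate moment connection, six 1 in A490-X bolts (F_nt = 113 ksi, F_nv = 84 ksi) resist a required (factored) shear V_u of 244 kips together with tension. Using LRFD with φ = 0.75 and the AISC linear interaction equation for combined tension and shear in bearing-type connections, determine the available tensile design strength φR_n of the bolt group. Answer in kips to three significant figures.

A_b = π·1²/4 = 0.7854 in²; f_rv = 244 / (6 × 0.7854) = 51.78 ksi.
F'_nt = 1.3 F_nt − (F_nt / φF_nv) f_rv = 1.3·113 − (113/(0.75·84))·51.78 = 54.03 ksi, capped at F_nt → F'_nt = 54.03 ksi.
R_n = F'_nt · A_b · n = 54.03 × 0.7854 × 6 = 254.6 kips.
Design strength φR_n = 0.75 × 254.6 = 191 kips.

191 kips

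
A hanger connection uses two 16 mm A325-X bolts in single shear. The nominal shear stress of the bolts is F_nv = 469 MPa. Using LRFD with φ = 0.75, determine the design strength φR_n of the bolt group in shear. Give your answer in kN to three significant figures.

141 kN

A_b = π × 16² / 4 = 201.1 mm².
R_n = F_nv · A_b · n · n_s = 469 × 201.1 × 2 × 1 / 1000 = 188.6 kN.
Design strength φR_n = 0.75 × 188.6 = 141 kN.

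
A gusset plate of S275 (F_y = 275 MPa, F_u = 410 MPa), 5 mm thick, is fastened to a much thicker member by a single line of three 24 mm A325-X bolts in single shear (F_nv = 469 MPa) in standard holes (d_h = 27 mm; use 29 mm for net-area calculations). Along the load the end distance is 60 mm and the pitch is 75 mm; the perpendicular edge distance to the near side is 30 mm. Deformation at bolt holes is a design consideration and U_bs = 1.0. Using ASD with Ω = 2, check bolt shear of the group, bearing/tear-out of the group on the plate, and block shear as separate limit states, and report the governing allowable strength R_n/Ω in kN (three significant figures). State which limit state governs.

Bolt shear: A_b = π·24²/4 = 452.4 mm²; R_n = 469 × 452.4 × 3 × 1 / 1000 = 636.5 kN → 636.5 / 2 = 318 kN.
Bearing: edge l_c = 46.5, r_n = 114.4 kN; interior l_c = 48, r_n = 118.1 kN; R_n = 114.4 + 2·118.1 = 350.6 kN → 175 kN.
Block shear: A_gv = 1050, A_nv = 687.5, A_nt = 77.5 mm²; R_n = min(0.6F_uA_nv, 0.6F_yA_gv) + U_bs·F_u·A_nt = 200.9 kN → 100 kN.
Block shear governs: 100 kN.

100 kN (block shear governs)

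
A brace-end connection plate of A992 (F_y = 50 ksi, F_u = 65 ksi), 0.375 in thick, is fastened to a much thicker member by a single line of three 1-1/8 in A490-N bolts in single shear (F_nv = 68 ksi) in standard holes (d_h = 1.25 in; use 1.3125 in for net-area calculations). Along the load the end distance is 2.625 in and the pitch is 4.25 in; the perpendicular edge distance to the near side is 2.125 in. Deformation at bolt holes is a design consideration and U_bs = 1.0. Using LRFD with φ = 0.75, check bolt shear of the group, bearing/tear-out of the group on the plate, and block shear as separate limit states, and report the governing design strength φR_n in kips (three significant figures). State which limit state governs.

113 kips (block shear governs)

Bolt shear: A_b = π·1.125²/4 = 0.994 in²; R_n = 68 × 0.994 × 3 × 1 = 202.8 kips → 0.75 × 202.8 = 152 kips.
Bearing: edge l_c = 2, r_n = 58.5 kips; interior l_c = 3, r_n = 65.81 kips; R_n = 58.5 + 2·65.81 = 190.1 kips → 143 kips.
Block shear: A_gv = 4.172, A_nv = 2.941, A_nt = 0.5508 in²; R_n = min(0.6F_uA_nv, 0.6F_yA_gv) + U_bs·F_u·A_nt = 150.5 kips → 113 kips.
Block shear governs: 113 kips.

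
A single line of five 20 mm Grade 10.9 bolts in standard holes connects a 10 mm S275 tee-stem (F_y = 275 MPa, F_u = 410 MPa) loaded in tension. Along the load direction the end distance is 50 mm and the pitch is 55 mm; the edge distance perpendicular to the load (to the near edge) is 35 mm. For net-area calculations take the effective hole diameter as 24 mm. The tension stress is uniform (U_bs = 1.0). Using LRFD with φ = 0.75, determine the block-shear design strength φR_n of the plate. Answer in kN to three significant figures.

Shear plane L_v = 50 + 4·55 = 270 mm; A_gv = 270 × 10 = 2700 mm².
A_nv = (270 − 4.5·24) × 10 = 1620 mm².
A_nt = (35 − 0.5·24) × 10 = 230 mm².
0.6 F_u A_nv = 398.5 kN; 0.6 F_y A_gv = 445.5 kN → shear rupture governs the shear term.
R_n = 398.5 + 1.0 × 410 × 230 / 1000 = 492.8 kN.
Design strength φR_n = 0.75 × 492.8 = 370 kN.

370 kN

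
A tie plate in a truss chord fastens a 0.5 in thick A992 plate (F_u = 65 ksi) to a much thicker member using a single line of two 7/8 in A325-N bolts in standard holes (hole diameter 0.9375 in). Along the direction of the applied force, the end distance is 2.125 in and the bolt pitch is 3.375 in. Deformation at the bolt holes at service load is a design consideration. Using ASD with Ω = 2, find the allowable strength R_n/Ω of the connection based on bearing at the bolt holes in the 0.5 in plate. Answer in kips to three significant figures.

66.4 kips

Per bolt r_n = 1.2 l_c t F_u ≤ 2.4 d t F_u; upper limit = 2.4 × 0.875 × 0.5 × 65 = 68.25 kips.
Edge bolt: l_c = 2.125 − 0.9375/2 = 1.656 in → 1.2 × 1.656 × 0.5 × 65 = 64.59 → r_n = 64.59 kips.
Interior bolts: l_c = 3.375 − 0.9375 = 2.438 in → 1.2 × 2.438 × 0.5 × 65 = 95.06 → r_n = 68.25 kips.
R_n = 1 × 64.59 + 1 × 68.25 = 132.8 kips.
Allowable strength R_n/Ω = 132.8 / 2 = 66.4 kips.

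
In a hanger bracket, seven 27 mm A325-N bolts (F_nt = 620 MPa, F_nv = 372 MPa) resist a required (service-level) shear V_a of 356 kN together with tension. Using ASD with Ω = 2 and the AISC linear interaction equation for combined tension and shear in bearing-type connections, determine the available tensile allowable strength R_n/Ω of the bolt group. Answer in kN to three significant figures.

A_b = π·27²/4 = 572.6 mm²; f_rv = 356 × 1000 / (7 × 572.6) = 88.82 MPa.
F'_nt = 1.3 F_nt − (Ω F_nt / F_nv) f_rv = 1.3·620 − (2·620/372)·88.82 = 509.9 MPa, capped at F_nt → F'_nt = 509.9 MPa.
R_n = F'_nt · A_b · n = 509.9 × 572.6 × 7 / 1000 = 2044 kN.
Allowable strength R_n/Ω = 2044 / 2 = 1020 kN.

1020 kN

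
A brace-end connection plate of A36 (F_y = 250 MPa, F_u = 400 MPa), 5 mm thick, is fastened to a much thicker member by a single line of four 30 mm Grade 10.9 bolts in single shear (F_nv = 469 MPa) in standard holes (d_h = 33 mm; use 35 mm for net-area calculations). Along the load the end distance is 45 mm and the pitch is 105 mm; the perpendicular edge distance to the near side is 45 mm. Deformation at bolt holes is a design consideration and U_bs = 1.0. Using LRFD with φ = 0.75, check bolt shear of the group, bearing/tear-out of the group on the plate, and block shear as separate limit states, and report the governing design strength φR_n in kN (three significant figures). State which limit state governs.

Bolt shear: A_b = π·30²/4 = 706.9 mm²; R_n = 469 × 706.9 × 4 × 1 / 1000 = 1326 kN → 0.75 × 1326 = 995 kN.
Bearing: edge l_c = 28.5, r_n = 68.4 kN; interior l_c = 72, r_n = 144 kN; R_n = 68.4 + 3·144 = 500.4 kN → 375 kN.
Block shear: A_gv = 1800, A_nv = 1188, A_nt = 137.5 mm²; R_n = min(0.6F_uA_nv, 0.6F_yA_gv) + U_bs·F_u·A_nt = 325 kN → 244 kN.
Block shear governs: 244 kN.

244 kN (block shear governs)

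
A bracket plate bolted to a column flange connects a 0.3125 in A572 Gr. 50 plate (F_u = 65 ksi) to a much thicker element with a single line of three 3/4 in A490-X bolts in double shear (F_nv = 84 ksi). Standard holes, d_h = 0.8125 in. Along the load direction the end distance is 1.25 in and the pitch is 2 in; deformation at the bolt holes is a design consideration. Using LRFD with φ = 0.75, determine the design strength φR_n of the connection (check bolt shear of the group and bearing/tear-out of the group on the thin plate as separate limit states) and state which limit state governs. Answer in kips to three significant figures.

Bolt shear: A_b = π·0.75²/4 = 0.4418 in²; R_n = 84 × 0.4418 × 3 × 2 = 222.7 kips → 0.75 × 222.7 = 167 kips.
Bearing (1.2 l_c t F_u ≤ 2.4 d t F_u): upper limit = 2.4·0.75·0.3125·65 = 36.56 kips.
  Edge l_c = 1.25 − 0.8125/2 = 0.8438 → r_n = 20.57 kips; interior l_c = 2 − 0.8125 = 1.188 → r_n = 28.95 kips.
  R_n,bearing = 1·20.57 + 2·28.95 = 78.46 kips → 0.75 × 78.46 = 58.8 kips.
Bearing governs: 58.8 kips.

58.8 kips (bearing governs)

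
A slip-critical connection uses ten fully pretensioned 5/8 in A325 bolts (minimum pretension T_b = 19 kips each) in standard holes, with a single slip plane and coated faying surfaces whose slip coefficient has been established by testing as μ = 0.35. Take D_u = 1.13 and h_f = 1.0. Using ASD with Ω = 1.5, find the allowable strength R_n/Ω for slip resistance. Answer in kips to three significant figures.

50.1 kips

R_n = μ · D_u · h_f · T_b · n_s · n_b = 0.35 × 1.13 × 1.0 × 19 × 1 × 10 = 75.14 kips.
Allowable strength R_n/Ω = 75.14 / 1.5 = 50.1 kips.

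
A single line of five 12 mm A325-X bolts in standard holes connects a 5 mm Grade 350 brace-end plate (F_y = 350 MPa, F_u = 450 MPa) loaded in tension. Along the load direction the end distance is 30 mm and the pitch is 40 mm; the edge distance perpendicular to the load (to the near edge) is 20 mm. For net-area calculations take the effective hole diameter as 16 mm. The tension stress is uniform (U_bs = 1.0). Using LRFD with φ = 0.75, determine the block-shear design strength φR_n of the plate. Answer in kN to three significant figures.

140 kN

Shear plane L_v = 30 + 4·40 = 190 mm; A_gv = 190 × 5 = 950 mm².
A_nv = (190 − 4.5·16) × 5 = 590 mm².
A_nt = (20 − 0.5·16) × 5 = 60 mm².
0.6 F_u A_nv = 159.3 kN; 0.6 F_y A_gv = 199.5 kN → shear rupture governs the shear term.
R_n = 159.3 + 1.0 × 450 × 60 / 1000 = 186.3 kN.
Design strength φR_n = 0.75 × 186.3 = 140 kN.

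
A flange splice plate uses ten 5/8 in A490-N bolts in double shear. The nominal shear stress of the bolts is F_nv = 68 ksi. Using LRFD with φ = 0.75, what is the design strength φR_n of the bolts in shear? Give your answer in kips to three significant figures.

A_b = π × 0.625² / 4 = 0.3068 in².
R_n = F_nv · A_b · n · n_s = 68 × 0.3068 × 10 × 2 = 417.2 kips.
Design strength φR_n = 0.75 × 417.2 = 313 kips.

313 kips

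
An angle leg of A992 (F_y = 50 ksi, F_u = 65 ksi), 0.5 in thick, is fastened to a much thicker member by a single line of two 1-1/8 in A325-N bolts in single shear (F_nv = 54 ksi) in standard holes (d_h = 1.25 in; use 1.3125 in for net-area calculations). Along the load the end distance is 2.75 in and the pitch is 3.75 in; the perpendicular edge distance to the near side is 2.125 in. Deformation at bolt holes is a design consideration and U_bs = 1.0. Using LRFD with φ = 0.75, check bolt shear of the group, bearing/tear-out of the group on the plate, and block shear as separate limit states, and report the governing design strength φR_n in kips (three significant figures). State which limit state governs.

80.5 kips (bolt shear governs)

Bolt shear: A_b = π·1.125²/4 = 0.994 in²; R_n = 54 × 0.994 × 2 × 1 = 107.4 kips → 0.75 × 107.4 = 80.5 kips.
Bearing: edge l_c = 2.125, r_n = 82.88 kips; interior l_c = 2.5, r_n = 87.75 kips; R_n = 82.88 + 1·87.75 = 170.6 kips → 128 kips.
Block shear: A_gv = 3.25, A_nv = 2.266, A_nt = 0.7344 in²; R_n = min(0.6F_uA_nv, 0.6F_yA_gv) + U_bs·F_u·A_nt = 136.1 kips → 102 kips.
Bolt shear governs: 80.5 kips.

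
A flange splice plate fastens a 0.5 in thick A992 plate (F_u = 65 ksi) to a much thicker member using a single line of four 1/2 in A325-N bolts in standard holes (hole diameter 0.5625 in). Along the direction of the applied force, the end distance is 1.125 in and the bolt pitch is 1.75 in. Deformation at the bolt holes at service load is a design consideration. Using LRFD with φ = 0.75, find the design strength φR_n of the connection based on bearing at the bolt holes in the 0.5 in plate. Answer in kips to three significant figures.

112 kips

Per bolt r_n = 1.2 l_c t F_u ≤ 2.4 d t F_u; upper limit = 2.4 × 0.5 × 0.5 × 65 = 39 kips.
Edge bolt: l_c = 1.125 − 0.5625/2 = 0.8438 in → 1.2 × 0.8438 × 0.5 × 65 = 32.91 → r_n = 32.91 kips.
Interior bolts: l_c = 1.75 − 0.5625 = 1.188 in → 1.2 × 1.188 × 0.5 × 65 = 46.31 → r_n = 39 kips.
R_n = 1 × 32.91 + 3 × 39 = 149.9 kips.
Design strength φR_n = 0.75 × 149.9 = 112 kips.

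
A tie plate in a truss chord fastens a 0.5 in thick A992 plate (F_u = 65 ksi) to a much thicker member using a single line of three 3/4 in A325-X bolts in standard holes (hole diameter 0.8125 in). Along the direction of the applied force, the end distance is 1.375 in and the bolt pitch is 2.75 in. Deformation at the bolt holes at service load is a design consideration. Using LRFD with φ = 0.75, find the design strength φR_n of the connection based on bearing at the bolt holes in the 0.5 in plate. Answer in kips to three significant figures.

Per bolt r_n = 1.2 l_c t F_u ≤ 2.4 d t F_u; upper limit = 2.4 × 0.75 × 0.5 × 65 = 58.5 kips.
Edge bolt: l_c = 1.375 − 0.8125/2 = 0.9688 in → 1.2 × 0.9688 × 0.5 × 65 = 37.78 → r_n = 37.78 kips.
Interior bolts: l_c = 2.75 − 0.8125 = 1.938 in → 1.2 × 1.938 × 0.5 × 65 = 75.56 → r_n = 58.5 kips.
R_n = 1 × 37.78 + 2 × 58.5 = 154.8 kips.
Design strength φR_n = 0.75 × 154.8 = 116 kips.

116 kips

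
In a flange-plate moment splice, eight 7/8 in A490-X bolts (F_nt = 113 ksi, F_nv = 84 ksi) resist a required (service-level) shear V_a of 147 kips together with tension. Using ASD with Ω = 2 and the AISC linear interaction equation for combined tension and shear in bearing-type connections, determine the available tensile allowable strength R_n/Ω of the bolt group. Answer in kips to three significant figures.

156 kips

A_b = π·0.875²/4 = 0.6013 in²; f_rv = 147 / (8 × 0.6013) = 30.56 ksi.
F'_nt = 1.3 F_nt − (Ω F_nt / F_nv) f_rv = 1.3·113 − (2·113/84)·30.56 = 64.69 ksi, capped at F_nt → F'_nt = 64.69 ksi.
R_n = F'_nt · A_b · n = 64.69 × 0.6013 × 8 = 311.2 kips.
Allowable strength R_n/Ω = 311.2 / 2 = 156 kips.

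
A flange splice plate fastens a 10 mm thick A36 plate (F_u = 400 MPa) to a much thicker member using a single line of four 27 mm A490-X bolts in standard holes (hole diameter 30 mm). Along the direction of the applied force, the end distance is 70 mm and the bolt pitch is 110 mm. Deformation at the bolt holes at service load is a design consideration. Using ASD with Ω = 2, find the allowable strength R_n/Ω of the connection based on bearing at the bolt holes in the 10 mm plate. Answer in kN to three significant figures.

518 kN

Per bolt r_n = 1.2 l_c t F_u ≤ 2.4 d t F_u; upper limit = 2.4 × 27 × 10 × 400 / 1000 = 259.2 kN.
Edge bolt: l_c = 70 − 30/2 = 55 mm → 1.2 × 55 × 10 × 400 / 1000 = 264 → r_n = 259.2 kN.
Interior bolts: l_c = 110 − 30 = 80 mm → 1.2 × 80 × 10 × 400 / 1000 = 384 → r_n = 259.2 kN.
R_n = 1 × 259.2 + 3 × 259.2 = 1037 kN.
Allowable strength R_n/Ω = 1037 / 2 = 518 kN.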